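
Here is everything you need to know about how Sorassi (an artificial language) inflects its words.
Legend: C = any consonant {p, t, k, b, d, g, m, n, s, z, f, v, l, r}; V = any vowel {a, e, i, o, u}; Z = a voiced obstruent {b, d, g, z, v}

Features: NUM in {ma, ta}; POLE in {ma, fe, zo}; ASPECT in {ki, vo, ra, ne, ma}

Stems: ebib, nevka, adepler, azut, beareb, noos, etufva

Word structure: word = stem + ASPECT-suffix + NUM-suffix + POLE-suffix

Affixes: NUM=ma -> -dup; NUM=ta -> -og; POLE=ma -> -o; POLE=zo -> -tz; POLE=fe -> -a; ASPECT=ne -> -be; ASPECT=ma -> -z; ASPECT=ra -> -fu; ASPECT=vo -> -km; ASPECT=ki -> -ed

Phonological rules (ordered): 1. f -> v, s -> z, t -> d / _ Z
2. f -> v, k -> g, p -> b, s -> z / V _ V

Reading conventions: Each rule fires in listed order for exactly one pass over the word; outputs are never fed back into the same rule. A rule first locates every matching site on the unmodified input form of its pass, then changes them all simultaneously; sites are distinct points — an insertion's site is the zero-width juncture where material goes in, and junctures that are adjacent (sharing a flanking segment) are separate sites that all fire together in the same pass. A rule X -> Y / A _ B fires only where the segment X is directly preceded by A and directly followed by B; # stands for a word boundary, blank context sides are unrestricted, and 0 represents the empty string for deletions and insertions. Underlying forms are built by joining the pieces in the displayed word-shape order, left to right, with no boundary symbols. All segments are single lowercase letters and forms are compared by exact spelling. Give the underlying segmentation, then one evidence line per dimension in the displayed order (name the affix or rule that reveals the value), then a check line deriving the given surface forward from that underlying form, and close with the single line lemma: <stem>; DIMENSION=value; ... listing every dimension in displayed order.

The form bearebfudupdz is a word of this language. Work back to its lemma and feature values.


underlying: beareb-fu-dup-tz
NUM=ma - signalled by the affix -dup
POLE=zo - signalled by the affix -tz
ASPECT=ra - signalled by the affix -fu
check: bearebfuduptz -> bearebfudupdz -> bearebfudupdz
lemma: beareb; NUM=ma; POLE=zo; ASPECT=ra


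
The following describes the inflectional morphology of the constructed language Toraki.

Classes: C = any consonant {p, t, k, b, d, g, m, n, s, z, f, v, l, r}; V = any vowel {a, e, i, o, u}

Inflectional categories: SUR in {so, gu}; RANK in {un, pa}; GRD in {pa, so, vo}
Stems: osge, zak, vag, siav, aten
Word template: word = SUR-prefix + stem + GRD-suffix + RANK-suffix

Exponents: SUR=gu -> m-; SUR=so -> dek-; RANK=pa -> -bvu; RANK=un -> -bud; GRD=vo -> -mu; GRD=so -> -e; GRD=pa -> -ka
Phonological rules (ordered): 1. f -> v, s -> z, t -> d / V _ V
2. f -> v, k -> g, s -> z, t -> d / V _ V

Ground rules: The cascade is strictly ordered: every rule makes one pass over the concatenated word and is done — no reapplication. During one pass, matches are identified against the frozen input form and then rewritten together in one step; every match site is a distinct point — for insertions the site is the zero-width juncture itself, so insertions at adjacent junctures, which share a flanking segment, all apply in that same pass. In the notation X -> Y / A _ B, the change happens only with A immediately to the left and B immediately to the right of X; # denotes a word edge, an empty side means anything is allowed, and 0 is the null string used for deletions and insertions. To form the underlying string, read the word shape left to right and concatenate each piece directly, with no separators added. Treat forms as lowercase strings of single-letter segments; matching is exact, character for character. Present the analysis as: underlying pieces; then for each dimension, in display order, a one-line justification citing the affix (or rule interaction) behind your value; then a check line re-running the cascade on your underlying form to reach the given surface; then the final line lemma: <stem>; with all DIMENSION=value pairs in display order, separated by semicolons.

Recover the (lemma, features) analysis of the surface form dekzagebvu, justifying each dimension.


underlying: dek-zak-e-bvu
SUR=so - signalled by the affix dek-
RANK=pa - signalled by the affix -bvu
GRD=so - signalled by the affix -e
check: dekzakebvu -> dekzakebvu -> dekzagebvu
lemma: zak; SUR=so; RANK=pa; GRD=so


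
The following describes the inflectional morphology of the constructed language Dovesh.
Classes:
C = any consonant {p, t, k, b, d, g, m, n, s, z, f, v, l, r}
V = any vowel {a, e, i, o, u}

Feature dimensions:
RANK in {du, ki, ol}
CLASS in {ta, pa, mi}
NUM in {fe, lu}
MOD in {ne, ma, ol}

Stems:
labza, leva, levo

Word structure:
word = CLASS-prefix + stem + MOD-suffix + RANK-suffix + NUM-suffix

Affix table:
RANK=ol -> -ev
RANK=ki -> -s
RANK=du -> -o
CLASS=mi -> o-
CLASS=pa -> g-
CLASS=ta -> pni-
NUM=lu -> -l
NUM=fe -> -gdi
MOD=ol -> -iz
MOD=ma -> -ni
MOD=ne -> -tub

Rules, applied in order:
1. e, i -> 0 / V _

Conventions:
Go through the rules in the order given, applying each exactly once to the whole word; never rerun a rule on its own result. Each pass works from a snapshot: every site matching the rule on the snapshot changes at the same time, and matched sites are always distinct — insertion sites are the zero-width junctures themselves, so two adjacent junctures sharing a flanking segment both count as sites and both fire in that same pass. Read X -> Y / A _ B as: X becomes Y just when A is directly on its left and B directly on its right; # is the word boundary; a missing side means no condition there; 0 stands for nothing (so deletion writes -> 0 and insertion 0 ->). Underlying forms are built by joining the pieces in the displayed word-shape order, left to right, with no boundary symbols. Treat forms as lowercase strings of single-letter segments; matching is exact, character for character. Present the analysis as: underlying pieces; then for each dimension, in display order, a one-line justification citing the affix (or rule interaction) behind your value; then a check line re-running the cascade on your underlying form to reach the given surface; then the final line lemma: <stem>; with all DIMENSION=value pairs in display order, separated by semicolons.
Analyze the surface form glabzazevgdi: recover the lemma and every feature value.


underlying: g-labza-iz-ev-gdi
RANK=ol - signalled by the affix -ev
CLASS=pa - signalled by the affix g-
NUM=fe - signalled by the affix -gdi
MOD=ol - signalled by the affix -iz
check: glabzaizevgdi -> glabzazevgdi
lemma: labza; RANK=ol; CLASS=pa; NUM=fe; MOD=ol


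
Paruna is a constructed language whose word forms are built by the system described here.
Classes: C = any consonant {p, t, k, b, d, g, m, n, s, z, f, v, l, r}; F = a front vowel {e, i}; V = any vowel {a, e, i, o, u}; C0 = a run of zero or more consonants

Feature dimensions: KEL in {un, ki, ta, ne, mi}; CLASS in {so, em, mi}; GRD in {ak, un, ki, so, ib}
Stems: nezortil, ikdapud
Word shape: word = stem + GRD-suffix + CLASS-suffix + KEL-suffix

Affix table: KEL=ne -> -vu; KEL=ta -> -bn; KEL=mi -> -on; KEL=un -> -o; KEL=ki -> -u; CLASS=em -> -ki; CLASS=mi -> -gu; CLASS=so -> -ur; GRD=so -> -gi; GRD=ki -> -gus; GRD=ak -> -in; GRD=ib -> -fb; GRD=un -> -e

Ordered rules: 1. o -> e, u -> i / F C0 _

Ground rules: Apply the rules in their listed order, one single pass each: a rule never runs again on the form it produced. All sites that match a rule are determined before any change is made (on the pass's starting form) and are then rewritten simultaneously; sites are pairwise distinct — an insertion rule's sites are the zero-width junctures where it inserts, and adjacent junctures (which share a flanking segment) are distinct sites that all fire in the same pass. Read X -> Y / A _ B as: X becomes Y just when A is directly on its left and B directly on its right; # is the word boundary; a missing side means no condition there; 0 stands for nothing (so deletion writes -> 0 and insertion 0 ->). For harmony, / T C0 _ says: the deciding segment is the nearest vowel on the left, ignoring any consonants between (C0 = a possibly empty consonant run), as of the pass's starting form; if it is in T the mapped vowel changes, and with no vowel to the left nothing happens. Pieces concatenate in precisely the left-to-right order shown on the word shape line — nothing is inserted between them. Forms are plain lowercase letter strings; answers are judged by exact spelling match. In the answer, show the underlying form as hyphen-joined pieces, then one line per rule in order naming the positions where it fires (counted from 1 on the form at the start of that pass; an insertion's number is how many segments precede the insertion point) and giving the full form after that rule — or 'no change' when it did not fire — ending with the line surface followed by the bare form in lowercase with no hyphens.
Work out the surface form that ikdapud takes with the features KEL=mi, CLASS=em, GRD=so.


underlying: ikdapud-gi-ki-on
1. o -> e, u -> i / F C0 _: fires at position(s) 12: ikdapudgikien
surface: ikdapudgikien


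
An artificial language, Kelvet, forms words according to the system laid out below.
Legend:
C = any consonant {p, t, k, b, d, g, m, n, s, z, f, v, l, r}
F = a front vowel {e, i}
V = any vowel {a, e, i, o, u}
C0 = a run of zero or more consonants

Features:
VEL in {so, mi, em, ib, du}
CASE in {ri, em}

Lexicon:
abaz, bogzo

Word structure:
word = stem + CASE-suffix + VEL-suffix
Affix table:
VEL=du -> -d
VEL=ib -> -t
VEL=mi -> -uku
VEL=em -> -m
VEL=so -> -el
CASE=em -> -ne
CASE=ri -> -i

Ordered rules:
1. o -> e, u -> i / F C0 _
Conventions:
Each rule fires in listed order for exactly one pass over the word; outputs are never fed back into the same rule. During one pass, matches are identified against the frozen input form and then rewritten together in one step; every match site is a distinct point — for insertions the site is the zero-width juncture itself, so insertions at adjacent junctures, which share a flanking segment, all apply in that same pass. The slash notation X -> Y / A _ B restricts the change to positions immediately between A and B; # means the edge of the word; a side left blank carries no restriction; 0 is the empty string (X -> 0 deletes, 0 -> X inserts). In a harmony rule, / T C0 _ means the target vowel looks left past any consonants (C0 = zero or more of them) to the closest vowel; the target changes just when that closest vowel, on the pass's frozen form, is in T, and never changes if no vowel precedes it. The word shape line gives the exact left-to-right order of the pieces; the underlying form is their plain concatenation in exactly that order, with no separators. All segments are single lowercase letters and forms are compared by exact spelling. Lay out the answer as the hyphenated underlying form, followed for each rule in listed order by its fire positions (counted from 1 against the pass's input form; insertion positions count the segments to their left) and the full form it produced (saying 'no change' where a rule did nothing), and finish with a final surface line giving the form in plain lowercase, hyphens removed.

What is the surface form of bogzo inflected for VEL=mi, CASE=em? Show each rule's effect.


underlying: bogzo-ne-uku
1. o -> e, u -> i / F C0 _: fires at position(s) 8: bogzoneiku
surface: bogzoneiku


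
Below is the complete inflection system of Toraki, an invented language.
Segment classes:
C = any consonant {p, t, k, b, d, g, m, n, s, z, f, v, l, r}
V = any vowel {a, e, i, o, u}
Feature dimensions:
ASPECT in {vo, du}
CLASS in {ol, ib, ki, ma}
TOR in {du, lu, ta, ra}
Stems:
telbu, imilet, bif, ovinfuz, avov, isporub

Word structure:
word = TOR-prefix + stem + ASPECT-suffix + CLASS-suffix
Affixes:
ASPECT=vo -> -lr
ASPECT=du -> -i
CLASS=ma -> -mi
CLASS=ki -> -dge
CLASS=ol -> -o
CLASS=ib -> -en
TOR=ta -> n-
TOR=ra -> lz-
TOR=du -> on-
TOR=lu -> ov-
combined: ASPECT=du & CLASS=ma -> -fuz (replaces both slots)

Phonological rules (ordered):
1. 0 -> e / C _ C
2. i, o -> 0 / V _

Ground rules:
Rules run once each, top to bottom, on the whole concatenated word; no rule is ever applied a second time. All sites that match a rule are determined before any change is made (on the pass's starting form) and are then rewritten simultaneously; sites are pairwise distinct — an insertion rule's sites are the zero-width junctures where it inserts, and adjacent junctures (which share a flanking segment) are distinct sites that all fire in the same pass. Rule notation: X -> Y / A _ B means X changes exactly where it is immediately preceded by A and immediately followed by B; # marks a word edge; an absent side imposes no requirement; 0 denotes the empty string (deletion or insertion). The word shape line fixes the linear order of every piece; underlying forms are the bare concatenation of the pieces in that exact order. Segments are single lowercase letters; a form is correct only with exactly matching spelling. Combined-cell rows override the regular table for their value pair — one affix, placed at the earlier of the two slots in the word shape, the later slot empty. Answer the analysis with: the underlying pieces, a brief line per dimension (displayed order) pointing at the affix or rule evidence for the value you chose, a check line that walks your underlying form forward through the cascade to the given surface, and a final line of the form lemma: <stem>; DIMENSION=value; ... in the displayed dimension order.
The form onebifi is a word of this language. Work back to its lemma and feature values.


underlying: on-bif-i-o
ASPECT=du - signalled by the affix -i
CLASS=ol - signalled by the affix -o
TOR=du - signalled by the affix on-
check: onbifio -> onebifio -> onebifi
lemma: bif; ASPECT=du; CLASS=ol; TOR=du


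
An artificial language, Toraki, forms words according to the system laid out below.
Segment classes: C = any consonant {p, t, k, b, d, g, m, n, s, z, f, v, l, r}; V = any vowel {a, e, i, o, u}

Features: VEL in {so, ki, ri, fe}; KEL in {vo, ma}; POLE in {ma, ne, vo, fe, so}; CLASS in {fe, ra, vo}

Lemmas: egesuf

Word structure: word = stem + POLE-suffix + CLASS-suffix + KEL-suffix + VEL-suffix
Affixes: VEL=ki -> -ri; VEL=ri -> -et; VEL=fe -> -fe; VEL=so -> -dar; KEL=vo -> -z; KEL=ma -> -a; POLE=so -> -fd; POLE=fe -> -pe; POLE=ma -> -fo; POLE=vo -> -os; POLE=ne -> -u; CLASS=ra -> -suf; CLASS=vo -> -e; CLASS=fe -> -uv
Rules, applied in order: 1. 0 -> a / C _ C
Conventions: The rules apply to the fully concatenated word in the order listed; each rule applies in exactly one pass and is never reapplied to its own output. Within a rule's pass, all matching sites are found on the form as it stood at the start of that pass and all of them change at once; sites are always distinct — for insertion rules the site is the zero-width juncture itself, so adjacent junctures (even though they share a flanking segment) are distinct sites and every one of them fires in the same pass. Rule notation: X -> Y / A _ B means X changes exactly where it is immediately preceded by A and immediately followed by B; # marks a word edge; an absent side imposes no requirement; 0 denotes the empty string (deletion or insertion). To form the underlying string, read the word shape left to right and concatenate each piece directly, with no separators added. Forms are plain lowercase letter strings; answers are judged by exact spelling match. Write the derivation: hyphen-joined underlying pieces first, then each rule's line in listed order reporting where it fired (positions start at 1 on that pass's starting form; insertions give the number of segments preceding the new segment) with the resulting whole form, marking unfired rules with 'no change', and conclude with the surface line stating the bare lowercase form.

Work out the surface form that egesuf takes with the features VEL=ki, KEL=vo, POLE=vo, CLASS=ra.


underlying: egesuf-os-suf-z-ri
1. 0 -> a / C _ C: inserts after position(s) 8, 11, 12: egesufosasufazari
surface: egesufosasufazari


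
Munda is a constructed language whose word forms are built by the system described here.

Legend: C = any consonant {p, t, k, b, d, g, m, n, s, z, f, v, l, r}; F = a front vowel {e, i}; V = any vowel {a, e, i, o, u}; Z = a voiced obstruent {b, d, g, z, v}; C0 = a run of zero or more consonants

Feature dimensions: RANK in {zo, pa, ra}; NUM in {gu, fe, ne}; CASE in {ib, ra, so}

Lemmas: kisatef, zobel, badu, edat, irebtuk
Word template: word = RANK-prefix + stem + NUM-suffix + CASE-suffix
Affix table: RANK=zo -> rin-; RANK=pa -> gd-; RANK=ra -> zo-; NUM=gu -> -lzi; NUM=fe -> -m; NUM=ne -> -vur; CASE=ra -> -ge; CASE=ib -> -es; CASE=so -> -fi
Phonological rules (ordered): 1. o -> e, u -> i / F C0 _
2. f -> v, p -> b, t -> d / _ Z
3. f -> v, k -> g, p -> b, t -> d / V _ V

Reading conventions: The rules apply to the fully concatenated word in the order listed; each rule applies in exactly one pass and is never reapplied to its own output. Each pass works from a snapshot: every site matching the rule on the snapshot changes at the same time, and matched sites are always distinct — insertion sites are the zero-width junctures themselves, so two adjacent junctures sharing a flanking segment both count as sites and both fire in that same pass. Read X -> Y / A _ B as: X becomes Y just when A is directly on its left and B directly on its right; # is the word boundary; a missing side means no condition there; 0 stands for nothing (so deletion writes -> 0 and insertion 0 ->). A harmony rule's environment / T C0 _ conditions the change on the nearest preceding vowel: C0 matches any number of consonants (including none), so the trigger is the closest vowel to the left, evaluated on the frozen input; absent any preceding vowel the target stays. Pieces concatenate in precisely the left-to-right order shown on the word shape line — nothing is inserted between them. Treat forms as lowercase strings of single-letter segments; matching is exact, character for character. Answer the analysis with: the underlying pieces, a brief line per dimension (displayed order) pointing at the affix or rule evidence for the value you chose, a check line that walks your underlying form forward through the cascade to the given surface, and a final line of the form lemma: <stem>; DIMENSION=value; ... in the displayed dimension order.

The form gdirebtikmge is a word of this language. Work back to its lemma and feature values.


underlying: gd-irebtuk-m-ge
RANK=pa - signalled by the affix gd-
NUM=fe - signalled by the affix -m
CASE=ra - signalled by the affix -ge
check: gdirebtukmge -> gdirebtikmge -> gdirebtikmge -> gdirebtikmge
lemma: irebtuk; RANK=pa; NUM=fe; CASE=ra


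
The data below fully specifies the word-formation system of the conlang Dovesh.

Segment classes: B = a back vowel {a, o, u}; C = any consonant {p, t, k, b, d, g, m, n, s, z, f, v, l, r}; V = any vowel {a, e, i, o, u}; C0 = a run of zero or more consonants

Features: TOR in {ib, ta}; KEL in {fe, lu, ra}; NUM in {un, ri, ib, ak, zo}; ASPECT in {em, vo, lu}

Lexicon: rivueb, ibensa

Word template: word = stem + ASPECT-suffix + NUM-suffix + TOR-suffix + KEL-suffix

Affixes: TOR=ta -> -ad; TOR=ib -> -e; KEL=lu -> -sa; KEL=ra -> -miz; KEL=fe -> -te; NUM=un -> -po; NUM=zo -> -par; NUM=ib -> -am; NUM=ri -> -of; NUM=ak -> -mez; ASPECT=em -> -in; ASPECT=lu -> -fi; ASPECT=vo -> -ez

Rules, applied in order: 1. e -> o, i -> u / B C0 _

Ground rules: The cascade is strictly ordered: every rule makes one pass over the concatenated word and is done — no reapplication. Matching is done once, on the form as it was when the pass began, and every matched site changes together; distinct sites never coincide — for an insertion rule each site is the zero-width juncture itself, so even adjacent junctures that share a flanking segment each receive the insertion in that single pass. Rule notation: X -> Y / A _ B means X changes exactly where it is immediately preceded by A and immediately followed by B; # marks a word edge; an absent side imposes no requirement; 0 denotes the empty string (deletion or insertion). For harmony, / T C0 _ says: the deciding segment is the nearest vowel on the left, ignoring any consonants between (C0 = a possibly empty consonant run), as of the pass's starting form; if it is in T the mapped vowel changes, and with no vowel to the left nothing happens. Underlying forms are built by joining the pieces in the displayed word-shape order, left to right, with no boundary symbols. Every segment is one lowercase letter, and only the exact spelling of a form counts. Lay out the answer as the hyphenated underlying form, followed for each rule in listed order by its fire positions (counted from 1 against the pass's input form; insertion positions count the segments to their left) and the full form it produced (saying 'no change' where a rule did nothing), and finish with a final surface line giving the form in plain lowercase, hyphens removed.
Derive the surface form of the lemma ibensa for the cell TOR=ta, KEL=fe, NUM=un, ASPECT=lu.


underlying: ibensa-fi-po-ad-te
1. e -> o, i -> u / B C0 _: fires at position(s) 8, 14: ibensafupoadto
surface: ibensafupoadto


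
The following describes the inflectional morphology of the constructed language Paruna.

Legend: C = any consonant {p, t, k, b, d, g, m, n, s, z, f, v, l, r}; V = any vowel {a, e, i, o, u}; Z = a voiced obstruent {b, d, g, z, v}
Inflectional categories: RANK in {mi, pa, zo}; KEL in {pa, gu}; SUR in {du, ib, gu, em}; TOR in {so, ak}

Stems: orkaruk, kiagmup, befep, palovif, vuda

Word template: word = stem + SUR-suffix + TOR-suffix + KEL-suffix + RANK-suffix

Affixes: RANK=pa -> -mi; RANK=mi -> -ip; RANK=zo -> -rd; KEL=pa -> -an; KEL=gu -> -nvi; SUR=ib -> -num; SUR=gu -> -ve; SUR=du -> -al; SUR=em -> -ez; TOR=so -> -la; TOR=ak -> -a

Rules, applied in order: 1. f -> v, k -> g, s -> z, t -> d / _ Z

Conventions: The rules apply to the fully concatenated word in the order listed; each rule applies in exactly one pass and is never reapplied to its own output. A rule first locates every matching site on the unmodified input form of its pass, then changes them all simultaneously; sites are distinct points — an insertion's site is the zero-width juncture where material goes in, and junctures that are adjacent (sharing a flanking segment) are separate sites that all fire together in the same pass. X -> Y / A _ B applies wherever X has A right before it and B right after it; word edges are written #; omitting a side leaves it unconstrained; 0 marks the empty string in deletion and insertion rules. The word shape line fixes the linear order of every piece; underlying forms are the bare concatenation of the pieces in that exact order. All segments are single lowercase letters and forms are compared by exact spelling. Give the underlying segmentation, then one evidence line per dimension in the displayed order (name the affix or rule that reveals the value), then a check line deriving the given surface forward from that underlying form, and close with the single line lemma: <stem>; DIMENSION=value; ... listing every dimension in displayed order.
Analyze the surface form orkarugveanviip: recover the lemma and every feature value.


underlying: orkaruk-ve-a-nvi-ip
RANK=mi - signalled by the affix -ip
KEL=gu - signalled by the affix -nvi
SUR=gu - signalled by the affix -ve
TOR=ak - signalled by the affix -a
check: orkarukveanviip -> orkarugveanviip
lemma: orkaruk; RANK=mi; KEL=gu; SUR=gu; TOR=ak


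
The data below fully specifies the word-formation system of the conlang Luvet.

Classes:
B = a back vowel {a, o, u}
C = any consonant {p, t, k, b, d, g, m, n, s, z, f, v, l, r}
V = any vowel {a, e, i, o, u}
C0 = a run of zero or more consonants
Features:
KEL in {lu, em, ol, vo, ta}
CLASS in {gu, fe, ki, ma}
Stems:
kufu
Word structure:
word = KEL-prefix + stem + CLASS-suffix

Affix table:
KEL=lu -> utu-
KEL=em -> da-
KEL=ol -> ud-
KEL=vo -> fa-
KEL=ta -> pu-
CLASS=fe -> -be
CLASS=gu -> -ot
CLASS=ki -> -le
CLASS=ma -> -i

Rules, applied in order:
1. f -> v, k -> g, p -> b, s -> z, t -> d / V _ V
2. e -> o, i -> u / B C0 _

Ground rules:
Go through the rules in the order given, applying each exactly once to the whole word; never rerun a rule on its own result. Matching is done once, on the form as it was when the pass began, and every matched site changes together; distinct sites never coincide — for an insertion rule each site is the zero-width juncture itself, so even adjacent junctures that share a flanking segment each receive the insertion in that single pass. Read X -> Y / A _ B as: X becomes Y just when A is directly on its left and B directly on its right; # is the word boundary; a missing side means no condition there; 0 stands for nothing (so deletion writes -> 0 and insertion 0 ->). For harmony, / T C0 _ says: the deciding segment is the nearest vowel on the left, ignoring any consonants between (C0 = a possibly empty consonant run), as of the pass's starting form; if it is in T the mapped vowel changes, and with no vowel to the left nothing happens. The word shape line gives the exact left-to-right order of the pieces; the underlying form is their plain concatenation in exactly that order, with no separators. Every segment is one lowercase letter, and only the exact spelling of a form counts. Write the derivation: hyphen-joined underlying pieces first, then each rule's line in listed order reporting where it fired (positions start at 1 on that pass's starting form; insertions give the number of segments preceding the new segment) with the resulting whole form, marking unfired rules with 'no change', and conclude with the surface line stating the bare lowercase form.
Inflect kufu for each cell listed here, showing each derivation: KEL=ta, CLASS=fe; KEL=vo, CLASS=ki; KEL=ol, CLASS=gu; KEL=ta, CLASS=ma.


cell KEL=ta, CLASS=fe:
underlying: pu-kufu-be
1. f -> v, k -> g, p -> b, s -> z, t -> d / V _ V: fires at position(s) 3, 5: puguvube
2. e -> o, i -> u / B C0 _: fires at position(s) 8: puguvubo
surface: puguvubo

cell KEL=vo, CLASS=ki:
underlying: fa-kufu-le
1. f -> v, k -> g, p -> b, s -> z, t -> d / V _ V: fires at position(s) 3, 5: faguvule
2. e -> o, i -> u / B C0 _: fires at position(s) 8: faguvulo
surface: faguvulo

cell KEL=ol, CLASS=gu:
underlying: ud-kufu-ot
1. f -> v, k -> g, p -> b, s -> z, t -> d / V _ V: fires at position(s) 5: udkuvuot
2. e -> o, i -> u / B C0 _: no change
surface: udkuvuot

cell KEL=ta, CLASS=ma:
underlying: pu-kufu-i
1. f -> v, k -> g, p -> b, s -> z, t -> d / V _ V: fires at position(s) 3, 5: puguvui
2. e -> o, i -> u / B C0 _: fires at position(s) 7: puguvuu
surface: puguvuu


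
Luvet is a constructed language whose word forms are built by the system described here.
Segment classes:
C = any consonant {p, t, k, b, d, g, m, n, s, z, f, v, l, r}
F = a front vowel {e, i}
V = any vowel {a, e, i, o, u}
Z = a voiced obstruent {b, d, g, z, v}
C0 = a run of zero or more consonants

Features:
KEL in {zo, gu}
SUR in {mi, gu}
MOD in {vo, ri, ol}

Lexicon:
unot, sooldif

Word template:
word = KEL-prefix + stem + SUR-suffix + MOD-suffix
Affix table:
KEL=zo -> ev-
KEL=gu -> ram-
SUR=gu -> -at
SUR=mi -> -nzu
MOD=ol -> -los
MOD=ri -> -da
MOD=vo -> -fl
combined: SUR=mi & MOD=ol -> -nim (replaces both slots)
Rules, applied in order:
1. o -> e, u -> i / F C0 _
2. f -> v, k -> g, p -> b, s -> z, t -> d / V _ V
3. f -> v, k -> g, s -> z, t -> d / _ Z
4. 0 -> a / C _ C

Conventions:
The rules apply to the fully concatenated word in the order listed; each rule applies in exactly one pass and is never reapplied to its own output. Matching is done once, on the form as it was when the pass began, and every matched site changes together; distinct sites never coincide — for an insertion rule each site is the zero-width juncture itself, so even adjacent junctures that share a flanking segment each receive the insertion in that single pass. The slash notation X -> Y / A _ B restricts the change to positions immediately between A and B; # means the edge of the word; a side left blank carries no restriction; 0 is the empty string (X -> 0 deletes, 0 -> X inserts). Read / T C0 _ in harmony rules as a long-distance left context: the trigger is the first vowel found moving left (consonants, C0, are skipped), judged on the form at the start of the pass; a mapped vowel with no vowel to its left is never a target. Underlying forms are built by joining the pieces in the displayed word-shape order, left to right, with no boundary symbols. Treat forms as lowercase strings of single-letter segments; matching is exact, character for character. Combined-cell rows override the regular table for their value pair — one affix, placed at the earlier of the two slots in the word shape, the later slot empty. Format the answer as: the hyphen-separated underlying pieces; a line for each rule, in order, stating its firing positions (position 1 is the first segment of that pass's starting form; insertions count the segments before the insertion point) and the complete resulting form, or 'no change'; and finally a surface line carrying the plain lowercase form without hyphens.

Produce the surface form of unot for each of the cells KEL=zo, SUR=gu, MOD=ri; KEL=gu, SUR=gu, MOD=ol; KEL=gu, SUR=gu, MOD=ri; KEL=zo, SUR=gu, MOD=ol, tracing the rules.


cell KEL=zo, SUR=gu, MOD=ri:
underlying: ev-unot-at-da
1. o -> e, u -> i / F C0 _: fires at position(s) 3: evinotatda
2. f -> v, k -> g, p -> b, s -> z, t -> d / V _ V: fires at position(s) 6: evinodatda
3. f -> v, k -> g, s -> z, t -> d / _ Z: fires at position(s) 8: evinodadda
4. 0 -> a / C _ C: inserts after position(s) 8: evinodadada
surface: evinodadada

cell KEL=gu, SUR=gu, MOD=ol:
underlying: ram-unot-at-los
1. o -> e, u -> i / F C0 _: no change
2. f -> v, k -> g, p -> b, s -> z, t -> d / V _ V: fires at position(s) 7: ramunodatlos
3. f -> v, k -> g, s -> z, t -> d / _ Z: no change
4. 0 -> a / C _ C: inserts after position(s) 9: ramunodatalos
surface: ramunodatalos

cell KEL=gu, SUR=gu, MOD=ri:
underlying: ram-unot-at-da
1. o -> e, u -> i / F C0 _: no change
2. f -> v, k -> g, p -> b, s -> z, t -> d / V _ V: fires at position(s) 7: ramunodatda
3. f -> v, k -> g, s -> z, t -> d / _ Z: fires at position(s) 9: ramunodadda
4. 0 -> a / C _ C: inserts after position(s) 9: ramunodadada
surface: ramunodadada

cell KEL=zo, SUR=gu, MOD=ol:
underlying: ev-unot-at-los
1. o -> e, u -> i / F C0 _: fires at position(s) 3: evinotatlos
2. f -> v, k -> g, p -> b, s -> z, t -> d / V _ V: fires at position(s) 6: evinodatlos
3. f -> v, k -> g, s -> z, t -> d / _ Z: no change
4. 0 -> a / C _ C: inserts after position(s) 8: evinodatalos
surface: evinodatalos


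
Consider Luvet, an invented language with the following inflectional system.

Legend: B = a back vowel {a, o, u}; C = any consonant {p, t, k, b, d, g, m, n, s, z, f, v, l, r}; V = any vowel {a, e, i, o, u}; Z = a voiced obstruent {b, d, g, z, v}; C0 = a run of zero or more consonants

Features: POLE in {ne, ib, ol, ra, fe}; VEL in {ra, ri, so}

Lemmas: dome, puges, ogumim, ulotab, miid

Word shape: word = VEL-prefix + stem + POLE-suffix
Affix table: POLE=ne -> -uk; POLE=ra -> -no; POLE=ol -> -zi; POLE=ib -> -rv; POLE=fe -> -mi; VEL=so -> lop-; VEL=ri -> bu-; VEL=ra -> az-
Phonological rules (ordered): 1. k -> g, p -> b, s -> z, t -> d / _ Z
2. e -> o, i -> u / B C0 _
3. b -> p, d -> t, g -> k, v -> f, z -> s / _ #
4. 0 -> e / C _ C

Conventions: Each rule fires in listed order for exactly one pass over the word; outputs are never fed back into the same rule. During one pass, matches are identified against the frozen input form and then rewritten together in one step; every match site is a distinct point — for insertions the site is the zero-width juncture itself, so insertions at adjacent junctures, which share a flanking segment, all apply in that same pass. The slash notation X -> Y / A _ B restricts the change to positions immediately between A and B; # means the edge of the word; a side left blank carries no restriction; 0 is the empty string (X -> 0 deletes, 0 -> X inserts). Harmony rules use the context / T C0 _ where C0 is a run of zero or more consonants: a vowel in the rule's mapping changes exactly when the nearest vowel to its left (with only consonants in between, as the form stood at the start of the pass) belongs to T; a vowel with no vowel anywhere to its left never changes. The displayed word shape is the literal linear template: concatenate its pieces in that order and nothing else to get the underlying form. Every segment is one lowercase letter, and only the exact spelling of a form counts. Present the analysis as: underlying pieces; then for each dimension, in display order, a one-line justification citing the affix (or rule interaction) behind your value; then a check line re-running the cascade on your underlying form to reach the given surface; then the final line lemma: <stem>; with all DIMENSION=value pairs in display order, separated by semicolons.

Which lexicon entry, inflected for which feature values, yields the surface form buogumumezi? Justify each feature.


underlying: bu-ogumim-zi
POLE=ol - signalled by the affix -zi
VEL=ri - signalled by the affix bu-
check: buogumimzi -> buogumimzi -> buogumumzi -> buogumumzi -> buogumumezi
lemma: ogumim; POLE=ol; VEL=ri


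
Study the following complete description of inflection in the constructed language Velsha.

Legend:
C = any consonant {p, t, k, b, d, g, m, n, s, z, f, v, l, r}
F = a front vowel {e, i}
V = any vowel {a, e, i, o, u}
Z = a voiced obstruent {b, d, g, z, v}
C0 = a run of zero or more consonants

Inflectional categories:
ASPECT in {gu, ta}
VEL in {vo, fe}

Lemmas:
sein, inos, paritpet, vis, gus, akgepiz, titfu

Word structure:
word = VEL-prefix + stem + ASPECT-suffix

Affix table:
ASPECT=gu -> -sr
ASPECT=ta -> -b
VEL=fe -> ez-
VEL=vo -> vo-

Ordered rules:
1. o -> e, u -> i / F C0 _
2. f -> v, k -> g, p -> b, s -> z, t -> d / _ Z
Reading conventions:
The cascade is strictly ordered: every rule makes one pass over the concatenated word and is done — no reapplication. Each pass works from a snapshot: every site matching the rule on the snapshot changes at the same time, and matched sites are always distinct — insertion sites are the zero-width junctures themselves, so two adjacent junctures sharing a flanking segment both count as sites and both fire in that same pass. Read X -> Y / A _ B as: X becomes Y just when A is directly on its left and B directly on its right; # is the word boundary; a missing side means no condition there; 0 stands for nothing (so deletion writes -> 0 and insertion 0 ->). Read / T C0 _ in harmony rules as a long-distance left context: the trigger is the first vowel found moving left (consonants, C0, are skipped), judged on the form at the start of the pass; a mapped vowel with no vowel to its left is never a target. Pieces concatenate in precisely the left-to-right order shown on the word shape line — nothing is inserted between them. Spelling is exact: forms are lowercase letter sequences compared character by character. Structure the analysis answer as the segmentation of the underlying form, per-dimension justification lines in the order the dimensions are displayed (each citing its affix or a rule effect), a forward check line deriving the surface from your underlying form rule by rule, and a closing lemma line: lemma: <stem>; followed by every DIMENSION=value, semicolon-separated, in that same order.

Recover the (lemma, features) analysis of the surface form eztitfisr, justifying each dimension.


underlying: ez-titfu-sr
ASPECT=gu - signalled by the affix -sr
VEL=fe - signalled by the affix ez-
check: eztitfusr -> eztitfisr -> eztitfisr
lemma: titfu; ASPECT=gu; VEL=fe


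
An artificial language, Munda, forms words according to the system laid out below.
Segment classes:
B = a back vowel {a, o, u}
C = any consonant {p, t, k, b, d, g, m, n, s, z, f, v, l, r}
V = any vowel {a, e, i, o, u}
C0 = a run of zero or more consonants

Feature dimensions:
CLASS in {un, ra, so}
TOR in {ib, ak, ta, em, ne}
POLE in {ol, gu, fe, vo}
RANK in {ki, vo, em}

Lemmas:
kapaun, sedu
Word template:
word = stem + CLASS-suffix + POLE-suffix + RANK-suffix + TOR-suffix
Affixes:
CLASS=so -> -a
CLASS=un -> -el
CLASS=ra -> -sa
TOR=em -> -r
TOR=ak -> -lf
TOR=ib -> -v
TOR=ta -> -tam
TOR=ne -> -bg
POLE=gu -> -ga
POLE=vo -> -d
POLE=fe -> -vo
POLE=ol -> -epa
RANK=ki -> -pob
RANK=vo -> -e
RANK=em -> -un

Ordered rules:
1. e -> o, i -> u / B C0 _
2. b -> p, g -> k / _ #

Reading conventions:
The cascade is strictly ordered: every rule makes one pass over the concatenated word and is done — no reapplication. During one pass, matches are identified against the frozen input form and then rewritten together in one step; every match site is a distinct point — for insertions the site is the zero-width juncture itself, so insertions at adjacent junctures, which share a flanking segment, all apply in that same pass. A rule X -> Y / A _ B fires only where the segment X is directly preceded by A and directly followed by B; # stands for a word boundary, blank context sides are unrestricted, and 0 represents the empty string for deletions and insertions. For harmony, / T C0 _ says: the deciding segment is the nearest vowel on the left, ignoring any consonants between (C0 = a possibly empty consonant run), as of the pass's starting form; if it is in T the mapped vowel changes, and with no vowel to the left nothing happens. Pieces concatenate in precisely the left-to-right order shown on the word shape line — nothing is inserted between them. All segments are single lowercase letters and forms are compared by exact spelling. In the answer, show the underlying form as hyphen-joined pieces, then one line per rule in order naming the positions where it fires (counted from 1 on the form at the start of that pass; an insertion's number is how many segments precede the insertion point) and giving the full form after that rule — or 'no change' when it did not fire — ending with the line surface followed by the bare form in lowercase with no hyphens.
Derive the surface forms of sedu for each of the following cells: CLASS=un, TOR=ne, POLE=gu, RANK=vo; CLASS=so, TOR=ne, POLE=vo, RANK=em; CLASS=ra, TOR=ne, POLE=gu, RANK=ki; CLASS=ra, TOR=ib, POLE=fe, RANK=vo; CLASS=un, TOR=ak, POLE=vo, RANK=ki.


cell CLASS=un, TOR=ne, POLE=gu, RANK=vo:
underlying: sedu-el-ga-e-bg
1. e -> o, i -> u / B C0 _: fires at position(s) 5, 9: seduolgaobg
2. b -> p, g -> k / _ #: fires at position(s) 11: seduolgaobk
surface: seduolgaobk

cell CLASS=so, TOR=ne, POLE=vo, RANK=em:
underlying: sedu-a-d-un-bg
1. e -> o, i -> u / B C0 _: no change
2. b -> p, g -> k / _ #: fires at position(s) 10: seduadunbk
surface: seduadunbk

cell CLASS=ra, TOR=ne, POLE=gu, RANK=ki:
underlying: sedu-sa-ga-pob-bg
1. e -> o, i -> u / B C0 _: no change
2. b -> p, g -> k / _ #: fires at position(s) 13: sedusagapobbk
surface: sedusagapobbk

cell CLASS=ra, TOR=ib, POLE=fe, RANK=vo:
underlying: sedu-sa-vo-e-v
1. e -> o, i -> u / B C0 _: fires at position(s) 9: sedusavoov
2. b -> p, g -> k / _ #: no change
surface: sedusavoov

cell CLASS=un, TOR=ak, POLE=vo, RANK=ki:
underlying: sedu-el-d-pob-lf
1. e -> o, i -> u / B C0 _: fires at position(s) 5: seduoldpoblf
2. b -> p, g -> k / _ #: no change
surface: seduoldpoblf


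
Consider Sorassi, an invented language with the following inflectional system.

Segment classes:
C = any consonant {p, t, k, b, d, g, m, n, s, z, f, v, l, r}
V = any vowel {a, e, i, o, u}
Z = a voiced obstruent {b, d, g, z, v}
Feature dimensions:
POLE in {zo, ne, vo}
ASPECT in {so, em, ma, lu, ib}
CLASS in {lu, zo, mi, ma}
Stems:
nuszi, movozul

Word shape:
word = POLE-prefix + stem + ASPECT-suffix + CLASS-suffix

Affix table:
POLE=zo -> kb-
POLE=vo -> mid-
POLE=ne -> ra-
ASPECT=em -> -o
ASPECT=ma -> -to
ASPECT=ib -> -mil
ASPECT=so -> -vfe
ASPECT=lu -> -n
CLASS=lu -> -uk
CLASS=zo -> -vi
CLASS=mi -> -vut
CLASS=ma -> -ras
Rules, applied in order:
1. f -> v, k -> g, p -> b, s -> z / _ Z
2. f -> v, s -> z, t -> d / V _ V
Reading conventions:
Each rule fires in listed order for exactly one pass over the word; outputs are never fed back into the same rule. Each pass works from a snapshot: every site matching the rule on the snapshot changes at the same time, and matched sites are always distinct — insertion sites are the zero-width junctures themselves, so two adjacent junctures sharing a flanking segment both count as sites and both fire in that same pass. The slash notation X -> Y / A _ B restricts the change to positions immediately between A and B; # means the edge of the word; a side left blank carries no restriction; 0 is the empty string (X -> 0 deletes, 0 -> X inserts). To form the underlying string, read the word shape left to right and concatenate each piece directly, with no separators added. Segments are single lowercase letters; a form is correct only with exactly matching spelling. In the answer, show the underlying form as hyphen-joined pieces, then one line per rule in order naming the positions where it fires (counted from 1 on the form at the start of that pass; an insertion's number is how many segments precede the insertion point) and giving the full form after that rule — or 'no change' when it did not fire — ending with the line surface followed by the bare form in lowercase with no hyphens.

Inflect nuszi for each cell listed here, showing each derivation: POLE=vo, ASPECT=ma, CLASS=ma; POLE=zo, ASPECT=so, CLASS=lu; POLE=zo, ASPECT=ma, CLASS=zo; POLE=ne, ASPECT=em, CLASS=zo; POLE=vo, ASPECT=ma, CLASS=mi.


cell POLE=vo, ASPECT=ma, CLASS=ma:
underlying: mid-nuszi-to-ras
1. f -> v, k -> g, p -> b, s -> z / _ Z: fires at position(s) 6: midnuzzitoras
2. f -> v, s -> z, t -> d / V _ V: fires at position(s) 9: midnuzzidoras
surface: midnuzzidoras

cell POLE=zo, ASPECT=so, CLASS=lu:
underlying: kb-nuszi-vfe-uk
1. f -> v, k -> g, p -> b, s -> z / _ Z: fires at position(s) 1, 5: gbnuzzivfeuk
2. f -> v, s -> z, t -> d / V _ V: no change
surface: gbnuzzivfeuk

cell POLE=zo, ASPECT=ma, CLASS=zo:
underlying: kb-nuszi-to-vi
1. f -> v, k -> g, p -> b, s -> z / _ Z: fires at position(s) 1, 5: gbnuzzitovi
2. f -> v, s -> z, t -> d / V _ V: fires at position(s) 8: gbnuzzidovi
surface: gbnuzzidovi

cell POLE=ne, ASPECT=em, CLASS=zo:
underlying: ra-nuszi-o-vi
1. f -> v, k -> g, p -> b, s -> z / _ Z: fires at position(s) 5: ranuzziovi
2. f -> v, s -> z, t -> d / V _ V: no change
surface: ranuzziovi

cell POLE=vo, ASPECT=ma, CLASS=mi:
underlying: mid-nuszi-to-vut
1. f -> v, k -> g, p -> b, s -> z / _ Z: fires at position(s) 6: midnuzzitovut
2. f -> v, s -> z, t -> d / V _ V: fires at position(s) 9: midnuzzidovut
surface: midnuzzidovut
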